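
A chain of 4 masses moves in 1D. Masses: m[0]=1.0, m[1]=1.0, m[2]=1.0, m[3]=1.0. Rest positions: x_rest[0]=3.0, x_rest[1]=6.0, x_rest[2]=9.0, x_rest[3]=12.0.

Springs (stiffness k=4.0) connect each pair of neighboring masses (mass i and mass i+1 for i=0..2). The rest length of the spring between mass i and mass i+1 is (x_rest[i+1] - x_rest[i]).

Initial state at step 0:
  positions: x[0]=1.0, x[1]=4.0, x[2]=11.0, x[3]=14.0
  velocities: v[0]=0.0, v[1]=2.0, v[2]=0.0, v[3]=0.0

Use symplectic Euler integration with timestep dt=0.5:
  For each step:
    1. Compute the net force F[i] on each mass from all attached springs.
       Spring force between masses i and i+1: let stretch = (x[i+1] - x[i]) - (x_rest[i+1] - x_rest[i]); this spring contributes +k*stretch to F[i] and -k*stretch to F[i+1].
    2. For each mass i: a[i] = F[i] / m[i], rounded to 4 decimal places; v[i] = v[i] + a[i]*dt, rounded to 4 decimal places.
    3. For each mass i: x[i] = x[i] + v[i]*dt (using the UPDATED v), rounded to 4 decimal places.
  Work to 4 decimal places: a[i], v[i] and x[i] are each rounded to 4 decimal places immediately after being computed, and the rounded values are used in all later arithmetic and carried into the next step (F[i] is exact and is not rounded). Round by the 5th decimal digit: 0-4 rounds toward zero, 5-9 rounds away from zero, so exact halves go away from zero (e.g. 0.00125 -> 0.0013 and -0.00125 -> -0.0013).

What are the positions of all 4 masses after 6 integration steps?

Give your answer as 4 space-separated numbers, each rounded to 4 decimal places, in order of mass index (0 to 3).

Step 0: x=[1.0000 4.0000 11.0000 14.0000] v=[0.0000 2.0000 0.0000 0.0000]
Step 1: x=[1.0000 9.0000 7.0000 14.0000] v=[0.0000 10.0000 -8.0000 0.0000]
Step 2: x=[6.0000 4.0000 12.0000 10.0000] v=[10.0000 -10.0000 10.0000 -8.0000]
Step 3: x=[6.0000 9.0000 7.0000 11.0000] v=[0.0000 10.0000 -10.0000 2.0000]
Step 4: x=[6.0000 9.0000 8.0000 11.0000] v=[0.0000 0.0000 2.0000 0.0000]
Step 5: x=[6.0000 5.0000 13.0000 11.0000] v=[0.0000 -8.0000 10.0000 0.0000]
Step 6: x=[2.0000 10.0000 8.0000 16.0000] v=[-8.0000 10.0000 -10.0000 10.0000]

Answer: 2.0000 10.0000 8.0000 16.0000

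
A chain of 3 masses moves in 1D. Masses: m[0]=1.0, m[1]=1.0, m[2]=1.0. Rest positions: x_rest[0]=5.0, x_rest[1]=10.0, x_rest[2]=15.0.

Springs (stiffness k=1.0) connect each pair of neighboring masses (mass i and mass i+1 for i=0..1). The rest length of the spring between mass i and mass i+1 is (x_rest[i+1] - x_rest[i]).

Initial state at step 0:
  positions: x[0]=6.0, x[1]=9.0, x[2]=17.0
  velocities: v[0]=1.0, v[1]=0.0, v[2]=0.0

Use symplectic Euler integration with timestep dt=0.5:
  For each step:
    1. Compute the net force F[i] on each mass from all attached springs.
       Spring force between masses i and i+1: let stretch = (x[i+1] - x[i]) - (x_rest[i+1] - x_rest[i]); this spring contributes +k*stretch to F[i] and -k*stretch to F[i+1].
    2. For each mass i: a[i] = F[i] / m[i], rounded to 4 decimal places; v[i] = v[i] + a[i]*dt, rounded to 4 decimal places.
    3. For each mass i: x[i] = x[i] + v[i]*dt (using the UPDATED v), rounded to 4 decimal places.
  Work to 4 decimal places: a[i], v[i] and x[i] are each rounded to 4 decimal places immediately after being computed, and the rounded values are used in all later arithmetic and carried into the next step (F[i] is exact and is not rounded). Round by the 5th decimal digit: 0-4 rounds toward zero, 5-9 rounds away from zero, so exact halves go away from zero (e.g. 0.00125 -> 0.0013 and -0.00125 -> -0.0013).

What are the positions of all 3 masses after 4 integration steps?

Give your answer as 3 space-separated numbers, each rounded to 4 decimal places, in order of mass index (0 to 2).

Step 0: x=[6.0000 9.0000 17.0000] v=[1.0000 0.0000 0.0000]
Step 1: x=[6.0000 10.2500 16.2500] v=[0.0000 2.5000 -1.5000]
Step 2: x=[5.8125 11.9375 15.2500] v=[-0.3750 3.3750 -2.0000]
Step 3: x=[5.9063 12.9219 14.6719] v=[0.1875 1.9688 -1.1563]
Step 4: x=[6.5040 12.5899 14.9063] v=[1.1953 -0.6640 0.4687]

Answer: 6.5040 12.5899 14.9063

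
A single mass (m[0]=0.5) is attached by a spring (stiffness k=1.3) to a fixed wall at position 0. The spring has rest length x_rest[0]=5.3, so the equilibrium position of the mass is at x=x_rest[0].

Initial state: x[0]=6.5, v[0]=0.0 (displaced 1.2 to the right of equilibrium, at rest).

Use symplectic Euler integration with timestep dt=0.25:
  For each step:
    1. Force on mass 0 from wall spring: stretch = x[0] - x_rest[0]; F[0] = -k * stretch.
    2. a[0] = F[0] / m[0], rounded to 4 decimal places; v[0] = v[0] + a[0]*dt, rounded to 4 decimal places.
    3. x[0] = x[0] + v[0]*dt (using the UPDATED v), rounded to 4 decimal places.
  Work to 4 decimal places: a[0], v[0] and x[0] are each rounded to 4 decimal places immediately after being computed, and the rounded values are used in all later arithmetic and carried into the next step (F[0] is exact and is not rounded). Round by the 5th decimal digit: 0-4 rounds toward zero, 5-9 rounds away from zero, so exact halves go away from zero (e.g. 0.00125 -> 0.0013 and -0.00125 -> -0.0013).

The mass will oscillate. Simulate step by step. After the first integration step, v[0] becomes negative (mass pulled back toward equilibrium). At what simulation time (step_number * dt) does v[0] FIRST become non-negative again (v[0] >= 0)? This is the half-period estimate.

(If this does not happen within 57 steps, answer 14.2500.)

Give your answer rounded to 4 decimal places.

Answer: 2.0000

Derivation:
Step 0: x=[6.5000] v=[0.0000]
Step 1: x=[6.3050] v=[-0.7800]
Step 2: x=[5.9467] v=[-1.4333]
Step 3: x=[5.4833] v=[-1.8537]
Step 4: x=[4.9901] v=[-1.9729]
Step 5: x=[4.5472] v=[-1.7715]
Step 6: x=[4.2267] v=[-1.2822]
Step 7: x=[4.0806] v=[-0.5846]
Step 8: x=[4.1326] v=[0.2080]
First v>=0 after going negative at step 8, time=2.0000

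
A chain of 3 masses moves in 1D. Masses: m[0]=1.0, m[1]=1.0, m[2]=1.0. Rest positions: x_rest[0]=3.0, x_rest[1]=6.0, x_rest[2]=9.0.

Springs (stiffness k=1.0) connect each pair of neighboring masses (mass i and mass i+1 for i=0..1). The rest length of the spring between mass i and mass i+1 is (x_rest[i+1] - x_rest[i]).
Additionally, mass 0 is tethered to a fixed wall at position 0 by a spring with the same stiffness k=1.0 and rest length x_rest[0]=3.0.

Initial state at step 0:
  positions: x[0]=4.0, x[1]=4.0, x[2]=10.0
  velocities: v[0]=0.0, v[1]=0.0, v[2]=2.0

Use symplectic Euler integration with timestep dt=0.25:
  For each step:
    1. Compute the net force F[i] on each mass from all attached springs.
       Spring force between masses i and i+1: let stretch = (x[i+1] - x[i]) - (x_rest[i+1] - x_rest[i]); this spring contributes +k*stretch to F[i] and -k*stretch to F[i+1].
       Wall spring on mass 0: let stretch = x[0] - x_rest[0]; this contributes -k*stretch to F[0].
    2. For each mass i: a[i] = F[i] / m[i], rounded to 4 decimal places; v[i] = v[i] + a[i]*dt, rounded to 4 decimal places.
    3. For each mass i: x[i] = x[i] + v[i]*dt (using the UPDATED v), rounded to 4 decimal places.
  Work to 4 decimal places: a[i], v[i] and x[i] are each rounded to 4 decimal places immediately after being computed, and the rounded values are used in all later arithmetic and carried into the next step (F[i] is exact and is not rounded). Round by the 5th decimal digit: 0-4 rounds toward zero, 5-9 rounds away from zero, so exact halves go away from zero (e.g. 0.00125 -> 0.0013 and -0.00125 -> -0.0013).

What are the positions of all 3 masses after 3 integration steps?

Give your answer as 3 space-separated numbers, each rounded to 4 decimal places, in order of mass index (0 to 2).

Step 0: x=[4.0000 4.0000 10.0000] v=[0.0000 0.0000 2.0000]
Step 1: x=[3.7500 4.3750 10.3125] v=[-1.0000 1.5000 1.2500]
Step 2: x=[3.3047 5.0820 10.4414] v=[-1.7813 2.8281 0.5156]
Step 3: x=[2.7639 6.0129 10.4228] v=[-2.1632 3.7236 -0.0743]

Answer: 2.7639 6.0129 10.4228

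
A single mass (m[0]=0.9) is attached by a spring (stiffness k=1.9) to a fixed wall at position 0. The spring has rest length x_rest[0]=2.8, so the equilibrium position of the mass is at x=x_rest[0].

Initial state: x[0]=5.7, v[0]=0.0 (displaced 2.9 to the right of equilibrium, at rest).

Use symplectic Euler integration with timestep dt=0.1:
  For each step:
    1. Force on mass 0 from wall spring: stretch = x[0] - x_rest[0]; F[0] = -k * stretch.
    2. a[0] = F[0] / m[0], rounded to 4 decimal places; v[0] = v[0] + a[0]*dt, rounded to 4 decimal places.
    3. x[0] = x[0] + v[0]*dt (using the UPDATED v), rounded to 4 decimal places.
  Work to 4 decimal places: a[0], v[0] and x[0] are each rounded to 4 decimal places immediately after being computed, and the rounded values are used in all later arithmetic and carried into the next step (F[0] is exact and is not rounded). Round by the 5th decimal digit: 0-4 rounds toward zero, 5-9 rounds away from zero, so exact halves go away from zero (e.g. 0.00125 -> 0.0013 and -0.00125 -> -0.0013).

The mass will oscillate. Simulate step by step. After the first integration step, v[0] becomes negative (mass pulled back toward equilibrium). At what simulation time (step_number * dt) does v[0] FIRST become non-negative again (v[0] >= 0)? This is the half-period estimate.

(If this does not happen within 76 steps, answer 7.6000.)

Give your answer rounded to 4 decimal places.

Answer: 2.2000

Derivation:
Step 0: x=[5.7000] v=[0.0000]
Step 1: x=[5.6388] v=[-0.6122]
Step 2: x=[5.5177] v=[-1.2115]
Step 3: x=[5.3392] v=[-1.7852]
Step 4: x=[5.1071] v=[-2.3213]
Step 5: x=[4.8263] v=[-2.8084]
Step 6: x=[4.5027] v=[-3.2362]
Step 7: x=[4.1431] v=[-3.5957]
Step 8: x=[3.7552] v=[-3.8792]
Step 9: x=[3.3471] v=[-4.0809]
Step 10: x=[2.9275] v=[-4.1964]
Step 11: x=[2.5052] v=[-4.2233]
Step 12: x=[2.0891] v=[-4.1611]
Step 13: x=[1.6880] v=[-4.0110]
Step 14: x=[1.3104] v=[-3.7762]
Step 15: x=[0.9642] v=[-3.4617]
Step 16: x=[0.6568] v=[-3.0741]
Step 17: x=[0.3946] v=[-2.6217]
Step 18: x=[0.1832] v=[-2.1139]
Step 19: x=[0.0271] v=[-1.5615]
Step 20: x=[-0.0705] v=[-0.9761]
Step 21: x=[-0.1075] v=[-0.3701]
Step 22: x=[-0.0831] v=[0.2437]
First v>=0 after going negative at step 22, time=2.2000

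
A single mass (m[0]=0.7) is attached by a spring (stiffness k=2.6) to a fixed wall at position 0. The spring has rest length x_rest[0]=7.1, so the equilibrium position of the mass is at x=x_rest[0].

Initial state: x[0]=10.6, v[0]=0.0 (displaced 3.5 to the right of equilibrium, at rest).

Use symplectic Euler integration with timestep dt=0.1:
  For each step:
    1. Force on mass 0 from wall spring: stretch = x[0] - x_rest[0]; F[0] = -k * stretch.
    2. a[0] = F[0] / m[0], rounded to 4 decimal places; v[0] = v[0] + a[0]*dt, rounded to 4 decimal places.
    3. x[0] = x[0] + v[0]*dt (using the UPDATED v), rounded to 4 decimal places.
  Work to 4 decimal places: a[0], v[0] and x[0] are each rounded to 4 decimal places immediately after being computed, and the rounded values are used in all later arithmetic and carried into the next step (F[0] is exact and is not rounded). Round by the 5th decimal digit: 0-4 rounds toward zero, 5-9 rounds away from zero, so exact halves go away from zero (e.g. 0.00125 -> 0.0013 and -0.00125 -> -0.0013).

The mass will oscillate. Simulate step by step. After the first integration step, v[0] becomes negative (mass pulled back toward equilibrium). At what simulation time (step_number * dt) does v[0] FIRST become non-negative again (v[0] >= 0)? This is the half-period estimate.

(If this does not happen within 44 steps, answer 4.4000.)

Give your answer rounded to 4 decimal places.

Step 0: x=[10.6000] v=[0.0000]
Step 1: x=[10.4700] v=[-1.3000]
Step 2: x=[10.2148] v=[-2.5517]
Step 3: x=[9.8439] v=[-3.7086]
Step 4: x=[9.3711] v=[-4.7278]
Step 5: x=[8.8140] v=[-5.5714]
Step 6: x=[8.1932] v=[-6.2080]
Step 7: x=[7.5318] v=[-6.6141]
Step 8: x=[6.8544] v=[-6.7745]
Step 9: x=[6.1861] v=[-6.6833]
Step 10: x=[5.5517] v=[-6.3439]
Step 11: x=[4.9748] v=[-5.7688]
Step 12: x=[4.4769] v=[-4.9794]
Step 13: x=[4.0764] v=[-4.0051]
Step 14: x=[3.7882] v=[-2.8821]
Step 15: x=[3.6230] v=[-1.6520]
Step 16: x=[3.5870] v=[-0.3605]
Step 17: x=[3.6814] v=[0.9443]
First v>=0 after going negative at step 17, time=1.7000

Answer: 1.7000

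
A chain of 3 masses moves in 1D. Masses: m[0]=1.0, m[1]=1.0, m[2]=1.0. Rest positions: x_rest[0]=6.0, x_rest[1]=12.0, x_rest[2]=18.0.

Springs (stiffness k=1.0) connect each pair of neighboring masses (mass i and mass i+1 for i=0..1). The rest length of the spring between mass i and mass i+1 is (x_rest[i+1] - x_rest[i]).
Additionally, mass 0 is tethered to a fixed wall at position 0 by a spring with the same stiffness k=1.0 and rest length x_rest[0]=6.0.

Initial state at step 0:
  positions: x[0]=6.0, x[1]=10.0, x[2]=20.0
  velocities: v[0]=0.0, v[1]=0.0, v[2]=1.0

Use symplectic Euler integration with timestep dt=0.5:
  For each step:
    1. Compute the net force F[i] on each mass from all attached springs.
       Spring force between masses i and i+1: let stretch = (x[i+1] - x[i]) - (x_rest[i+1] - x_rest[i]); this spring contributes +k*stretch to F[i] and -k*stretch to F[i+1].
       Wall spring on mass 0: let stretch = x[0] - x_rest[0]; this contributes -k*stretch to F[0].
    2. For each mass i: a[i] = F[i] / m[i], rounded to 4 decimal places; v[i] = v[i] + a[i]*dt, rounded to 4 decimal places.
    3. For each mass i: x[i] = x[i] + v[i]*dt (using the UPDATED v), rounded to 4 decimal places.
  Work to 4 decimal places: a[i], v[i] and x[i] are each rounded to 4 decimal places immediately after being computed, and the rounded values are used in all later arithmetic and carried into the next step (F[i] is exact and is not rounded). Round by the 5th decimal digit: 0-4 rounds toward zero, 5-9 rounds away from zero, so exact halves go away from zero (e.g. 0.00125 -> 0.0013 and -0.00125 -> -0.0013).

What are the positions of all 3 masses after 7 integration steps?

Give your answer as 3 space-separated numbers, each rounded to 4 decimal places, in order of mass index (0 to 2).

Answer: 7.9142 11.7446 19.5736

Derivation:
Step 0: x=[6.0000 10.0000 20.0000] v=[0.0000 0.0000 1.0000]
Step 1: x=[5.5000 11.5000 19.5000] v=[-1.0000 3.0000 -1.0000]
Step 2: x=[5.1250 13.5000 18.5000] v=[-0.7500 4.0000 -2.0000]
Step 3: x=[5.5625 14.6563 17.7500] v=[0.8750 2.3125 -1.5000]
Step 4: x=[6.8829 14.3125 17.7266] v=[2.6407 -0.6876 -0.0469]
Step 5: x=[8.3400 12.9648 18.3497] v=[2.9141 -2.6954 1.2461]
Step 6: x=[8.8683 11.8071 19.1266] v=[1.0565 -2.3154 1.5537]
Step 7: x=[7.9142 11.7446 19.5736] v=[-1.9083 -0.1251 0.8940]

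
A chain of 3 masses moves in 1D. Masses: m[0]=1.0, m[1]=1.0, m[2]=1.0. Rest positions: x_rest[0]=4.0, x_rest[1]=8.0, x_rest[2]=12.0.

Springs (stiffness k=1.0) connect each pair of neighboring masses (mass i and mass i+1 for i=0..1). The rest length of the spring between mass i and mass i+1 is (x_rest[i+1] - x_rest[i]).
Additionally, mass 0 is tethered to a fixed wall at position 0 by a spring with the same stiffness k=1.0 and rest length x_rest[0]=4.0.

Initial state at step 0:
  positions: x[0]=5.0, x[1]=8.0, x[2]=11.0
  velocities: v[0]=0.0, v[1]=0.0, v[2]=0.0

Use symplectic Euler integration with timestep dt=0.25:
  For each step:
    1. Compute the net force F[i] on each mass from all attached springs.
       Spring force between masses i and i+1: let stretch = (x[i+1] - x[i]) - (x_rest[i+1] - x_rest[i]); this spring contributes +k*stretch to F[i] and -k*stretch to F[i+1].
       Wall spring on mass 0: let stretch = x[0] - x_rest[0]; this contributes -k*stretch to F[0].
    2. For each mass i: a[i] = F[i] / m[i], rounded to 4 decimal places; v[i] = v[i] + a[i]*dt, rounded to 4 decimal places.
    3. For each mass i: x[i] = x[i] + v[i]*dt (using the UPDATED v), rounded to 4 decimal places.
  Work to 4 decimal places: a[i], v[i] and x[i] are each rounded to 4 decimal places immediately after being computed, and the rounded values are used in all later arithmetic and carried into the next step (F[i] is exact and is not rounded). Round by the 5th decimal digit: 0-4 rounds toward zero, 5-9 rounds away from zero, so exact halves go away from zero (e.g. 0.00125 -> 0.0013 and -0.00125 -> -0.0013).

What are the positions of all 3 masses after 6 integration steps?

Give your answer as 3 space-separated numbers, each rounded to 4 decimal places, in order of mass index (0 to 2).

Step 0: x=[5.0000 8.0000 11.0000] v=[0.0000 0.0000 0.0000]
Step 1: x=[4.8750 8.0000 11.0625] v=[-0.5000 0.0000 0.2500]
Step 2: x=[4.6406 7.9961 11.1836] v=[-0.9375 -0.0156 0.4844]
Step 3: x=[4.3259 7.9817 11.3555] v=[-1.2588 -0.0576 0.6875]
Step 4: x=[3.9693 7.9497 11.5665] v=[-1.4263 -0.1281 0.8441]
Step 5: x=[3.6134 7.8950 11.8015] v=[-1.4235 -0.2190 0.9399]
Step 6: x=[3.2993 7.8168 12.0423] v=[-1.2565 -0.3128 0.9633]

Answer: 3.2993 7.8168 12.0423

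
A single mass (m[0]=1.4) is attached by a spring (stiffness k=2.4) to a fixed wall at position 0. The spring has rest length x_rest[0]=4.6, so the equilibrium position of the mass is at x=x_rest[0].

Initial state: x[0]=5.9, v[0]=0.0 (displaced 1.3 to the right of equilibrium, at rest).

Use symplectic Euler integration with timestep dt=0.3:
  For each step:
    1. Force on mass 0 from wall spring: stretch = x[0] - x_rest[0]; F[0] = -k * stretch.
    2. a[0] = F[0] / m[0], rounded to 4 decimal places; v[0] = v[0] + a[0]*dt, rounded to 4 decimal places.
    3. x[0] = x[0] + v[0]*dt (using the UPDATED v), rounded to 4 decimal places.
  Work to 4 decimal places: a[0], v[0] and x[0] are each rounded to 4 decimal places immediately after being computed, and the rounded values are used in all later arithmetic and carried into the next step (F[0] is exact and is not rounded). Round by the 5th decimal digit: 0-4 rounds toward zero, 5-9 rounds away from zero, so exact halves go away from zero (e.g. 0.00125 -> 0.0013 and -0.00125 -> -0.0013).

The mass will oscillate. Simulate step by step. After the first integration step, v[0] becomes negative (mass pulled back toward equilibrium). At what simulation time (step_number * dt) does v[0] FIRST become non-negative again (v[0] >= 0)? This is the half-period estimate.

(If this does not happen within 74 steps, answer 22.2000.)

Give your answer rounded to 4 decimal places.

Step 0: x=[5.9000] v=[0.0000]
Step 1: x=[5.6994] v=[-0.6686]
Step 2: x=[5.3292] v=[-1.2340]
Step 3: x=[4.8465] v=[-1.6090]
Step 4: x=[4.3258] v=[-1.7358]
Step 5: x=[3.8474] v=[-1.5948]
Step 6: x=[3.4851] v=[-1.2077]
Step 7: x=[3.2948] v=[-0.6343]
Step 8: x=[3.3059] v=[0.0370]
First v>=0 after going negative at step 8, time=2.4000

Answer: 2.4000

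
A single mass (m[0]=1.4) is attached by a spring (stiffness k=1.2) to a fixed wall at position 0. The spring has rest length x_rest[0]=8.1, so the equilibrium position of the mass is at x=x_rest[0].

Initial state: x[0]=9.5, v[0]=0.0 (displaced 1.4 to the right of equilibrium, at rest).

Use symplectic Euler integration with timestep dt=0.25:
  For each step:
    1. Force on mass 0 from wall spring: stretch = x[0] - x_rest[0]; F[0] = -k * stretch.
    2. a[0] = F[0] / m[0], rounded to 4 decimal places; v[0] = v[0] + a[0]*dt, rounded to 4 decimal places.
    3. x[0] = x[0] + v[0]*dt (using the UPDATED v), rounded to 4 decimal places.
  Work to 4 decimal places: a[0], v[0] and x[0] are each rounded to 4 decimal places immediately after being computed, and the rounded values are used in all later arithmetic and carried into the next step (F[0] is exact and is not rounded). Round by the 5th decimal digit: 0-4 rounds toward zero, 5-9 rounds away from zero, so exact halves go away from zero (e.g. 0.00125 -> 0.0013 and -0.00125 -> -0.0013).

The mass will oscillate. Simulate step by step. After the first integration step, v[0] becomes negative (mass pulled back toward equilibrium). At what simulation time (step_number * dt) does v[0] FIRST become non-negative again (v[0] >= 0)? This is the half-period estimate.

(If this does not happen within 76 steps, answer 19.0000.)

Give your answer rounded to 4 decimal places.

Answer: 3.5000

Derivation:
Step 0: x=[9.5000] v=[0.0000]
Step 1: x=[9.4250] v=[-0.3000]
Step 2: x=[9.2790] v=[-0.5839]
Step 3: x=[9.0699] v=[-0.8366]
Step 4: x=[8.8088] v=[-1.0444]
Step 5: x=[8.5097] v=[-1.1963]
Step 6: x=[8.1887] v=[-1.2841]
Step 7: x=[7.8629] v=[-1.3031]
Step 8: x=[7.5498] v=[-1.2523]
Step 9: x=[7.2662] v=[-1.1344]
Step 10: x=[7.0273] v=[-0.9557]
Step 11: x=[6.8459] v=[-0.7258]
Step 12: x=[6.7316] v=[-0.4571]
Step 13: x=[6.6906] v=[-0.1639]
Step 14: x=[6.7251] v=[0.1381]
First v>=0 after going negative at step 14, time=3.5000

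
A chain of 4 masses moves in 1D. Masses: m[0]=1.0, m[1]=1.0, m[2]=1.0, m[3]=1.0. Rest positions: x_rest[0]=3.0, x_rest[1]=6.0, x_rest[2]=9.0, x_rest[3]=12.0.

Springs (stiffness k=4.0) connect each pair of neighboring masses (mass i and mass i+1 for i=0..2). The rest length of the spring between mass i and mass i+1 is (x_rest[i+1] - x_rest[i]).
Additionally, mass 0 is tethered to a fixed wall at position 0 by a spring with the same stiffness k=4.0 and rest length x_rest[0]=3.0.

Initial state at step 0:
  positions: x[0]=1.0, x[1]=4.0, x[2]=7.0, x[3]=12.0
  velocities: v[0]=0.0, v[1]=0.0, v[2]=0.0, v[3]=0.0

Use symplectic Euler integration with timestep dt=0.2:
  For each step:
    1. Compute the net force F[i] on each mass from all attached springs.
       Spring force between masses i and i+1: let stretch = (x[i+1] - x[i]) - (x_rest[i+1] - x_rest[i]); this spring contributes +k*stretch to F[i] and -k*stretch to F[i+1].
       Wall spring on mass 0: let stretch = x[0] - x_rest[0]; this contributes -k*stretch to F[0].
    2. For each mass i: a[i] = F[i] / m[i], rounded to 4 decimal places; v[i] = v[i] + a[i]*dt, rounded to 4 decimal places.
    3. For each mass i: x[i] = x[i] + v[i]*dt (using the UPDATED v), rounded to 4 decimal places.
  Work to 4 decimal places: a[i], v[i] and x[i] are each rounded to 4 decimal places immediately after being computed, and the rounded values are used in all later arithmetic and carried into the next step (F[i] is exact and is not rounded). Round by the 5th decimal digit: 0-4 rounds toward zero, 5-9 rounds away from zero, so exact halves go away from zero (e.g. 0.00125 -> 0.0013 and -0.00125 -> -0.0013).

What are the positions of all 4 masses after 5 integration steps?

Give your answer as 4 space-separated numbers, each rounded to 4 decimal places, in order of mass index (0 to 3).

Step 0: x=[1.0000 4.0000 7.0000 12.0000] v=[0.0000 0.0000 0.0000 0.0000]
Step 1: x=[1.3200 4.0000 7.3200 11.6800] v=[1.6000 0.0000 1.6000 -1.6000]
Step 2: x=[1.8576 4.1024 7.8064 11.1424] v=[2.6880 0.5120 2.4320 -2.6880]
Step 3: x=[2.4572 4.4383 8.2339 10.5510] v=[2.9978 1.6794 2.1376 -2.9568]
Step 4: x=[2.9806 5.0645 8.4249 10.0689] v=[2.6169 3.1310 0.9548 -2.4105]
Step 5: x=[3.3605 5.8949 8.3412 9.8038] v=[1.8995 4.1522 -0.4183 -1.3257]

Answer: 3.3605 5.8949 8.3412 9.8038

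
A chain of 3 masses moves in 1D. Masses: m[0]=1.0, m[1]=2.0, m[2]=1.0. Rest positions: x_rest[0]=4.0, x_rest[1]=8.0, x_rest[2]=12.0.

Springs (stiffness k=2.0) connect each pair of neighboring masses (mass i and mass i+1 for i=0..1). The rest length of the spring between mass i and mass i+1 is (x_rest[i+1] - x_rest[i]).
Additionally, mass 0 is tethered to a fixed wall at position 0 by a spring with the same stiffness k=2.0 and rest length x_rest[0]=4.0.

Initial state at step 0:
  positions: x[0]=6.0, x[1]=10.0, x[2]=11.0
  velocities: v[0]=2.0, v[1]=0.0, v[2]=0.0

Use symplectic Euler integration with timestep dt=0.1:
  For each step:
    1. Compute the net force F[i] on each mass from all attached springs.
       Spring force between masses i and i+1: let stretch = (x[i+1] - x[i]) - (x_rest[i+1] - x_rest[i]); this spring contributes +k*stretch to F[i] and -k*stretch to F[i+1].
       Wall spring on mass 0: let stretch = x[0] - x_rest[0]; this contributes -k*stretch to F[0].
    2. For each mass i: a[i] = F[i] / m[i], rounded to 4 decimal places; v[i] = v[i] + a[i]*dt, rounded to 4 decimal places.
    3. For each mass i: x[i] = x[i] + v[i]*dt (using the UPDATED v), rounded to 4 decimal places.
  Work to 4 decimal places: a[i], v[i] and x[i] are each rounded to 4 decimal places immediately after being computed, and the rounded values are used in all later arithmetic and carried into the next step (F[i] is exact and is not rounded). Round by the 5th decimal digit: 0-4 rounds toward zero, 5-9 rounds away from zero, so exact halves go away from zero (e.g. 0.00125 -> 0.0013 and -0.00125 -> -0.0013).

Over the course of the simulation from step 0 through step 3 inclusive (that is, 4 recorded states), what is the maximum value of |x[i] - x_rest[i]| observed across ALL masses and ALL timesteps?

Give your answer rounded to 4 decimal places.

Step 0: x=[6.0000 10.0000 11.0000] v=[2.0000 0.0000 0.0000]
Step 1: x=[6.1600 9.9700 11.0600] v=[1.6000 -0.3000 0.6000]
Step 2: x=[6.2730 9.9128 11.1782] v=[1.1300 -0.5720 1.1820]
Step 3: x=[6.3333 9.8319 11.3511] v=[0.6034 -0.8094 1.7289]
Max displacement = 2.3333

Answer: 2.3333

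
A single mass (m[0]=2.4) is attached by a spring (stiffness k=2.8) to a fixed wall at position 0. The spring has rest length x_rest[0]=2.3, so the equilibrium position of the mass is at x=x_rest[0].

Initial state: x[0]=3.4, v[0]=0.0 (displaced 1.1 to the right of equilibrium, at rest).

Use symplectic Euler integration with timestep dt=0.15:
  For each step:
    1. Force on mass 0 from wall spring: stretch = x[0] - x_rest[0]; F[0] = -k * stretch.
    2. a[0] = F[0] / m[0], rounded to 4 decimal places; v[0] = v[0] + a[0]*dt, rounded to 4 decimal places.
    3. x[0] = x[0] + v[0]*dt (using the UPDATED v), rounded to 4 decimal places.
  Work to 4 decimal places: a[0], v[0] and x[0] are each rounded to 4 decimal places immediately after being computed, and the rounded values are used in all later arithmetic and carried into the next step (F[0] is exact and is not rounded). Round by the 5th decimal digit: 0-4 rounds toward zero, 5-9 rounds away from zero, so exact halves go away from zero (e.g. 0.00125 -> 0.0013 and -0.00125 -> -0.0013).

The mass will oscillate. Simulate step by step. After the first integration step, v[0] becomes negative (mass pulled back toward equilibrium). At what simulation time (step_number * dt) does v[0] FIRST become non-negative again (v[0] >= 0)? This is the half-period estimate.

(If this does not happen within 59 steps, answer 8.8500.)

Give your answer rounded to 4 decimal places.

Answer: 3.0000

Derivation:
Step 0: x=[3.4000] v=[0.0000]
Step 1: x=[3.3711] v=[-0.1925]
Step 2: x=[3.3141] v=[-0.3799]
Step 3: x=[3.2305] v=[-0.5574]
Step 4: x=[3.1225] v=[-0.7202]
Step 5: x=[2.9929] v=[-0.8641]
Step 6: x=[2.8451] v=[-0.9854]
Step 7: x=[2.6830] v=[-1.0808]
Step 8: x=[2.5108] v=[-1.1478]
Step 9: x=[2.3331] v=[-1.1847]
Step 10: x=[2.1545] v=[-1.1905]
Step 11: x=[1.9798] v=[-1.1650]
Step 12: x=[1.8135] v=[-1.1090]
Step 13: x=[1.6599] v=[-1.0239]
Step 14: x=[1.5231] v=[-0.9119]
Step 15: x=[1.4067] v=[-0.7759]
Step 16: x=[1.3138] v=[-0.6196]
Step 17: x=[1.2468] v=[-0.4470]
Step 18: x=[1.2074] v=[-0.2627]
Step 19: x=[1.1967] v=[-0.0715]
Step 20: x=[1.2149] v=[0.1216]
First v>=0 after going negative at step 20, time=3.0000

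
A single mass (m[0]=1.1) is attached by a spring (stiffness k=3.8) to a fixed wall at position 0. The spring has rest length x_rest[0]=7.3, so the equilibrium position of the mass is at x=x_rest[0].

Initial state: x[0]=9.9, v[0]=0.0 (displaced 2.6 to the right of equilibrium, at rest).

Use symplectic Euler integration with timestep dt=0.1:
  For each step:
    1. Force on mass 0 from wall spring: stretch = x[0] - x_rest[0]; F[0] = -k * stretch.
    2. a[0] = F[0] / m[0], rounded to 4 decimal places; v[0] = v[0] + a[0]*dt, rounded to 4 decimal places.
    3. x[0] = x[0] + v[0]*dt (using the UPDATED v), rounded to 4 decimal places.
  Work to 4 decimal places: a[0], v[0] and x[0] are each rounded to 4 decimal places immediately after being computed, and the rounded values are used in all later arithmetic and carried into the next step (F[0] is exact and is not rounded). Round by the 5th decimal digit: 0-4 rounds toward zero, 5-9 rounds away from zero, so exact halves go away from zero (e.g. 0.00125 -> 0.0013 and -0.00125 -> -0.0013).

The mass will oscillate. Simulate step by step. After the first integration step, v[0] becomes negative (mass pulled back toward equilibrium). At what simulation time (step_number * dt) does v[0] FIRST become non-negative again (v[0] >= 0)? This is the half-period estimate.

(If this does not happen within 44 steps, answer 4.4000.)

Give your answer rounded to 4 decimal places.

Step 0: x=[9.9000] v=[0.0000]
Step 1: x=[9.8102] v=[-0.8982]
Step 2: x=[9.6337] v=[-1.7654]
Step 3: x=[9.3765] v=[-2.5716]
Step 4: x=[9.0476] v=[-3.2889]
Step 5: x=[8.6583] v=[-3.8926]
Step 6: x=[8.2221] v=[-4.3618]
Step 7: x=[7.7541] v=[-4.6803]
Step 8: x=[7.2704] v=[-4.8372]
Step 9: x=[6.7877] v=[-4.8270]
Step 10: x=[6.3227] v=[-4.6500]
Step 11: x=[5.8915] v=[-4.3124]
Step 12: x=[5.5089] v=[-3.8258]
Step 13: x=[5.1882] v=[-3.2071]
Step 14: x=[4.9404] v=[-2.4776]
Step 15: x=[4.7742] v=[-1.6625]
Step 16: x=[4.6952] v=[-0.7900]
Step 17: x=[4.7062] v=[0.1098]
First v>=0 after going negative at step 17, time=1.7000

Answer: 1.7000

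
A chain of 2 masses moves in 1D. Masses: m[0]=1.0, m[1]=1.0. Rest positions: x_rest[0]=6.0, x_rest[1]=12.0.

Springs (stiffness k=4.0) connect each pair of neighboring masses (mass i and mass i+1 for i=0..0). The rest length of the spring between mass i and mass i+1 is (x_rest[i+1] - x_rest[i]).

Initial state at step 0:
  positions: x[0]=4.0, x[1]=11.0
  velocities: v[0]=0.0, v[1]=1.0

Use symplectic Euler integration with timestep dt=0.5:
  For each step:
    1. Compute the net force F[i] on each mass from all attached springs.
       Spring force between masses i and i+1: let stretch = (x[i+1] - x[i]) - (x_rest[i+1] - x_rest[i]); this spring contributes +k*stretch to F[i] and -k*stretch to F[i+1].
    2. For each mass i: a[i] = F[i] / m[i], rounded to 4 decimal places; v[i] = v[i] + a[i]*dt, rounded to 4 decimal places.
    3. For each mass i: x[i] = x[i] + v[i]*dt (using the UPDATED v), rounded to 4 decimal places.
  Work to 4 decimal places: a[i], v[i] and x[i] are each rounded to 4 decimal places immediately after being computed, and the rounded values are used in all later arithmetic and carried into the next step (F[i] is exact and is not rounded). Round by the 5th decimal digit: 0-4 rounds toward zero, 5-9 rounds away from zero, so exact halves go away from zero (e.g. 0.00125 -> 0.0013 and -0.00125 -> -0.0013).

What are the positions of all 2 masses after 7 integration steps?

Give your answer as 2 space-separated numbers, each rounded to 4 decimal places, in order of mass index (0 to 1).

Step 0: x=[4.0000 11.0000] v=[0.0000 1.0000]
Step 1: x=[5.0000 10.5000] v=[2.0000 -1.0000]
Step 2: x=[5.5000 10.5000] v=[1.0000 0.0000]
Step 3: x=[5.0000 11.5000] v=[-1.0000 2.0000]
Step 4: x=[5.0000 12.0000] v=[0.0000 1.0000]
Step 5: x=[6.0000 11.5000] v=[2.0000 -1.0000]
Step 6: x=[6.5000 11.5000] v=[1.0000 0.0000]
Step 7: x=[6.0000 12.5000] v=[-1.0000 2.0000]

Answer: 6.0000 12.5000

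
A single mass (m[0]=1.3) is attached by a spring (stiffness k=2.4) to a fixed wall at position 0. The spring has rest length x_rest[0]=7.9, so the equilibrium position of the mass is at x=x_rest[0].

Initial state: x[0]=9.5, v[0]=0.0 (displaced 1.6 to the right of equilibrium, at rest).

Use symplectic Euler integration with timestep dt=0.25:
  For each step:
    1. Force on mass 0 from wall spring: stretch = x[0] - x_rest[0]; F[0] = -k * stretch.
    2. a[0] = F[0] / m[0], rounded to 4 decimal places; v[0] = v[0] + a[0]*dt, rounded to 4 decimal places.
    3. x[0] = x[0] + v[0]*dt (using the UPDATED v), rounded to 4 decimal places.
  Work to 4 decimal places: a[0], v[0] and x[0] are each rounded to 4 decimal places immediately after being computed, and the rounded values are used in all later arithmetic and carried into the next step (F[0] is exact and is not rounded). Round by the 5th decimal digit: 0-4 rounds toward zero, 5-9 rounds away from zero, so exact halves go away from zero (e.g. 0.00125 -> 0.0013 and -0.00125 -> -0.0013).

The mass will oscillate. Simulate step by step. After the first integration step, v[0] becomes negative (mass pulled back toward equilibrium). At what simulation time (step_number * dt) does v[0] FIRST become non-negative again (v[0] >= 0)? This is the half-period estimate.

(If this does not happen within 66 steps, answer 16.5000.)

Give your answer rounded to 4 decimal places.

Step 0: x=[9.5000] v=[0.0000]
Step 1: x=[9.3154] v=[-0.7385]
Step 2: x=[8.9675] v=[-1.3918]
Step 3: x=[8.4964] v=[-1.8845]
Step 4: x=[7.9565] v=[-2.1598]
Step 5: x=[7.4100] v=[-2.1859]
Step 6: x=[6.9201] v=[-1.9598]
Step 7: x=[6.5432] v=[-1.5076]
Step 8: x=[6.3229] v=[-0.8814]
Step 9: x=[6.2845] v=[-0.1535]
Step 10: x=[6.4325] v=[0.5921]
First v>=0 after going negative at step 10, time=2.5000

Answer: 2.5000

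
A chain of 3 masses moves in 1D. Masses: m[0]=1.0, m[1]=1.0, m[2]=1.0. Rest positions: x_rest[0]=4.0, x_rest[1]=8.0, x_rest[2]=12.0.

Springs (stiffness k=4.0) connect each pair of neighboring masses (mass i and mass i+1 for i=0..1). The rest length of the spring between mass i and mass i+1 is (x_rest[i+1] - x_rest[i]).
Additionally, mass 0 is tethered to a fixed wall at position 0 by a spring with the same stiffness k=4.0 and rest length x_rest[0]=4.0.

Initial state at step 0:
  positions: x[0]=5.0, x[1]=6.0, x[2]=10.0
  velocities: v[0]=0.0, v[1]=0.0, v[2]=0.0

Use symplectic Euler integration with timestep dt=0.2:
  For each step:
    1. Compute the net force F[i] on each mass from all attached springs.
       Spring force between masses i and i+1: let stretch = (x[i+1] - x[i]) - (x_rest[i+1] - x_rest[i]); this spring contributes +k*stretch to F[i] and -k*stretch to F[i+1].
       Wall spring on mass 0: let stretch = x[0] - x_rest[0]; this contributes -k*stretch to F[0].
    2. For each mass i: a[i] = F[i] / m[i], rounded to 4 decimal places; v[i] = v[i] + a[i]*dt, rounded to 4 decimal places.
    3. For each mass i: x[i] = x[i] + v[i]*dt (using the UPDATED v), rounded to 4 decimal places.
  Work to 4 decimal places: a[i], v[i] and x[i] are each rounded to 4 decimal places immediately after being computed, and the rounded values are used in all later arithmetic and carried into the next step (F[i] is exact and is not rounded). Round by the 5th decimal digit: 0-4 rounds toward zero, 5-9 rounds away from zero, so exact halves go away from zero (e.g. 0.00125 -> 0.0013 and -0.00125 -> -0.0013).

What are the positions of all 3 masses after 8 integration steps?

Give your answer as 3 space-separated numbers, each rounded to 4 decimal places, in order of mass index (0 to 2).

Step 0: x=[5.0000 6.0000 10.0000] v=[0.0000 0.0000 0.0000]
Step 1: x=[4.3600 6.4800 10.0000] v=[-3.2000 2.4000 0.0000]
Step 2: x=[3.3616 7.1840 10.0768] v=[-4.9920 3.5200 0.3840]
Step 3: x=[2.4369 7.7393 10.3308] v=[-4.6234 2.7763 1.2698]
Step 4: x=[1.9707 7.8608 10.8101] v=[-2.3310 0.6076 2.3966]
Step 5: x=[2.1316 7.5118 11.4575] v=[0.8045 -1.7450 3.2372]
Step 6: x=[2.8123 6.9333 12.1136] v=[3.4034 -2.8926 3.2806]
Step 7: x=[3.7024 6.5243 12.5809] v=[4.4504 -2.0452 2.3364]
Step 8: x=[4.4516 6.6328 12.7191] v=[3.7460 0.5426 0.6911]

Answer: 4.4516 6.6328 12.7191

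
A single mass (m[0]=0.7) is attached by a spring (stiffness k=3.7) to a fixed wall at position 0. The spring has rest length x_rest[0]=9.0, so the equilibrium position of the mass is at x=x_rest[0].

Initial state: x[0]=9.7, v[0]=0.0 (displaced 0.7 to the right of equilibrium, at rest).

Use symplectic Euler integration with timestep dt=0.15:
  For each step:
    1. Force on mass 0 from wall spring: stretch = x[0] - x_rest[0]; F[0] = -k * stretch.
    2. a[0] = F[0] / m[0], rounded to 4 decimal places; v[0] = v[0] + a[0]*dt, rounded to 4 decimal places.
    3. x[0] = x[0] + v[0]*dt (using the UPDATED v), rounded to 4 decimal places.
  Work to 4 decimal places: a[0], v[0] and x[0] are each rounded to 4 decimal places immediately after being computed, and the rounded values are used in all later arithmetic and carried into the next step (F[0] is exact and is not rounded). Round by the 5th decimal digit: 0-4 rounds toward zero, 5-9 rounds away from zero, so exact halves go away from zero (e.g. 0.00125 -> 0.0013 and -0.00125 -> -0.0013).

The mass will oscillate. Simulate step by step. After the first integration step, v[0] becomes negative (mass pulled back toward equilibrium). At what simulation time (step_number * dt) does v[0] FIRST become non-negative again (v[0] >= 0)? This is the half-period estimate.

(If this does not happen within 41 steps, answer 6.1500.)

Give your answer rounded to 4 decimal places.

Step 0: x=[9.7000] v=[0.0000]
Step 1: x=[9.6168] v=[-0.5550]
Step 2: x=[9.4602] v=[-1.0440]
Step 3: x=[9.2489] v=[-1.4089]
Step 4: x=[9.0080] v=[-1.6062]
Step 5: x=[8.7661] v=[-1.6125]
Step 6: x=[8.5520] v=[-1.4271]
Step 7: x=[8.3912] v=[-1.0719]
Step 8: x=[8.3028] v=[-0.5892]
Step 9: x=[8.2973] v=[-0.0364]
Step 10: x=[8.3754] v=[0.5207]
First v>=0 after going negative at step 10, time=1.5000

Answer: 1.5000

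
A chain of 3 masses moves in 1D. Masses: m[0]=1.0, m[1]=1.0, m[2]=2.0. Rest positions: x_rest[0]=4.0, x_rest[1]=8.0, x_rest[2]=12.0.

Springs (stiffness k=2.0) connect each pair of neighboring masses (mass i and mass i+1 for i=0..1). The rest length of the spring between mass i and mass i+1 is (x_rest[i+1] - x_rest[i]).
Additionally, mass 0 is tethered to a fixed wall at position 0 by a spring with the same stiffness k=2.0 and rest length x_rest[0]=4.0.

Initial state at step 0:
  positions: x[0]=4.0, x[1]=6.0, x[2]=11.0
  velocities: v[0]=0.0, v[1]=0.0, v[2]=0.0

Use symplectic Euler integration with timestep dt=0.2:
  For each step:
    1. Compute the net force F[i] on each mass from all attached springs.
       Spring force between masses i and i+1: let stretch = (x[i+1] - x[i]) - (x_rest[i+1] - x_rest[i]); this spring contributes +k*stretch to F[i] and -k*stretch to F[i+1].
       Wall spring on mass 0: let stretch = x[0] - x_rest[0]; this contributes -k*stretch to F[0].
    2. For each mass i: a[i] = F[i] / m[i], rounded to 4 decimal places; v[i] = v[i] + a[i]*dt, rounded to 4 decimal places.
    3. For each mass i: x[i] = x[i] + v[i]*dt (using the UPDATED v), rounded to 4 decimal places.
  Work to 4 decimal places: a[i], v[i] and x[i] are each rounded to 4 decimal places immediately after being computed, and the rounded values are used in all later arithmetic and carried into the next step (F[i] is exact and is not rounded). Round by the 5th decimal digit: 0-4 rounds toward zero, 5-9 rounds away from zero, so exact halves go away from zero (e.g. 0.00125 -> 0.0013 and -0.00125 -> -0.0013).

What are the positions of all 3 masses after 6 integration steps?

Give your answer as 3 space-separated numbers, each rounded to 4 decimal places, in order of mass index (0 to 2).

Answer: 2.9310 8.2022 10.7504

Derivation:
Step 0: x=[4.0000 6.0000 11.0000] v=[0.0000 0.0000 0.0000]
Step 1: x=[3.8400 6.2400 10.9600] v=[-0.8000 1.2000 -0.2000]
Step 2: x=[3.5648 6.6656 10.8912] v=[-1.3760 2.1280 -0.3440]
Step 3: x=[3.2525 7.1812 10.8134] v=[-1.5616 2.5779 -0.3891]
Step 4: x=[2.9943 7.6731 10.7503] v=[-1.2911 2.4593 -0.3155]
Step 5: x=[2.8708 8.0368 10.7241] v=[-0.6173 1.8187 -0.1309]
Step 6: x=[2.9310 8.2022 10.7504] v=[0.3008 0.8272 0.1316]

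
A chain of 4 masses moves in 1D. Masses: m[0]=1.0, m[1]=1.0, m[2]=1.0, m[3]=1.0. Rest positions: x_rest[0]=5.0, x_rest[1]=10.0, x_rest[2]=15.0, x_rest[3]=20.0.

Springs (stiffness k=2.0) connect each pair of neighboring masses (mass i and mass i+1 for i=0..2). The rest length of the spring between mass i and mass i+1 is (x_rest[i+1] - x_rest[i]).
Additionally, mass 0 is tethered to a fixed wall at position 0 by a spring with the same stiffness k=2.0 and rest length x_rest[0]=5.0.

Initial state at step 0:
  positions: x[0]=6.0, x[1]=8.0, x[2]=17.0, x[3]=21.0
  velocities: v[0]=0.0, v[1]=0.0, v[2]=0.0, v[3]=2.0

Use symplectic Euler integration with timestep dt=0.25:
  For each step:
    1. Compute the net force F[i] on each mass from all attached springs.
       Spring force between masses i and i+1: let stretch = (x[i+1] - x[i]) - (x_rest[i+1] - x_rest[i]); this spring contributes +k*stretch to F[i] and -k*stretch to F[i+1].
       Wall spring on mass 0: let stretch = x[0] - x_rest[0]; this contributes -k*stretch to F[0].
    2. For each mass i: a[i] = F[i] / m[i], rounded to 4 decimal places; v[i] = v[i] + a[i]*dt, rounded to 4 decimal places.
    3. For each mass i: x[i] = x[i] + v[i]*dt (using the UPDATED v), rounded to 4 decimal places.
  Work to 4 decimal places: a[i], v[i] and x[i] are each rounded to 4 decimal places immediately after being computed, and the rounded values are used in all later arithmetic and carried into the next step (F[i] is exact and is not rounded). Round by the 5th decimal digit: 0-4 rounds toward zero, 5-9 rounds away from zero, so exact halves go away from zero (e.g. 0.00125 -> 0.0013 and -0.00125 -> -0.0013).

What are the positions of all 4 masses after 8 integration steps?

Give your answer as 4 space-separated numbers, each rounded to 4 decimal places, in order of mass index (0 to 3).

Step 0: x=[6.0000 8.0000 17.0000 21.0000] v=[0.0000 0.0000 0.0000 2.0000]
Step 1: x=[5.5000 8.8750 16.3750 21.6250] v=[-2.0000 3.5000 -2.5000 2.5000]
Step 2: x=[4.7344 10.2656 15.4688 22.2188] v=[-3.0625 5.5625 -3.6250 2.3750]
Step 3: x=[4.0684 11.6152 14.7559 22.5938] v=[-2.6641 5.3985 -2.8516 1.5000]
Step 4: x=[3.8372 12.4141 14.6302 22.6141] v=[-0.9249 3.1955 -0.5030 0.0811]
Step 5: x=[4.1985 12.4179 15.2254 22.2614] v=[1.4450 0.0151 2.3809 -1.4109]
Step 6: x=[5.0624 11.7452 16.3492 21.6542] v=[3.4555 -2.6909 4.4952 -2.4289]
Step 7: x=[6.1288 10.8126 17.5606 21.0089] v=[4.2657 -3.7303 4.8457 -2.5814]
Step 8: x=[7.0146 10.1381 18.3596 20.5575] v=[3.5432 -2.6982 3.1959 -1.8056]

Answer: 7.0146 10.1381 18.3596 20.5575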